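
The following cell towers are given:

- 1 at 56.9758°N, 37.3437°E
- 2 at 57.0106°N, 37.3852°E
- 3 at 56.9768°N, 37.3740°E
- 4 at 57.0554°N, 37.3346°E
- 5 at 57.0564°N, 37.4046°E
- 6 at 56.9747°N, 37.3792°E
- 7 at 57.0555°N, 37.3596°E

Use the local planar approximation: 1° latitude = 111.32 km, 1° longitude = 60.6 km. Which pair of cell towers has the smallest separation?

Pairwise distances:
1–2: 4.6187 km
1–3: 1.8396 km
1–4: 8.8782 km
1–5: 9.7017 km
1–6: 2.1548 km
1–7: 8.9244 km
2–3: 3.8233 km
2–4: 5.8544 km
2–5: 5.2322 km
2–6: 4.0129 km
2–7: 5.2335 km
3–4: 9.0697 km
3–5: 9.0530 km
3–6: 0.3924 km
3–7: 8.8042 km
4–5: 4.2435 km
4–6: 9.3813 km
4–7: 1.5150 km
5–6: 9.2242 km
5–7: 2.7288 km
6–7: 9.0727 km
Closest pair: 3–6 at 0.3924 km.

3 and 6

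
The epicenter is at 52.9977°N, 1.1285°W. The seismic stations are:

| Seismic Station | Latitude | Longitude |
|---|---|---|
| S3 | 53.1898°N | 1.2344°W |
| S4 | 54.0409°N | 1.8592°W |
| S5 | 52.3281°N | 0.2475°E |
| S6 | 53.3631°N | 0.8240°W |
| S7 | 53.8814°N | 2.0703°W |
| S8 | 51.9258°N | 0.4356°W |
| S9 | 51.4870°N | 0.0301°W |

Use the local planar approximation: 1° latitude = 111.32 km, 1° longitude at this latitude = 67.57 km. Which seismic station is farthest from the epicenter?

Distances from 52.9977°N, 1.1285°W:
S3: 22.5500 km
S4: 126.1891 km
S5: 119.1671 km
S6: 45.5840 km
S7: 117.1626 km
S8: 128.1805 km
S9: 183.8205 km
Maximum: S9 at 183.8205 km.

S9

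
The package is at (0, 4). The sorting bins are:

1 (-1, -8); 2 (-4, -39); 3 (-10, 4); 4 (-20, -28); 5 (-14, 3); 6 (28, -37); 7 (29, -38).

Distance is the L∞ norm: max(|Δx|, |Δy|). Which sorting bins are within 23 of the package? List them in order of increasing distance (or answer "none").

3, 1, 5

Distances from (0, 4):
1: max(|-1|, |-12|) = 12
2: max(|-4|, |-43|) = 43
3: max(|-10|, |0|) = 10
4: max(|-20|, |-32|) = 32
5: max(|-14|, |-1|) = 14
6: max(|28|, |-41|) = 41
7: max(|29|, |-42|) = 42
Threshold 23: 3 (10), 1 (12), 5 (14) are within range.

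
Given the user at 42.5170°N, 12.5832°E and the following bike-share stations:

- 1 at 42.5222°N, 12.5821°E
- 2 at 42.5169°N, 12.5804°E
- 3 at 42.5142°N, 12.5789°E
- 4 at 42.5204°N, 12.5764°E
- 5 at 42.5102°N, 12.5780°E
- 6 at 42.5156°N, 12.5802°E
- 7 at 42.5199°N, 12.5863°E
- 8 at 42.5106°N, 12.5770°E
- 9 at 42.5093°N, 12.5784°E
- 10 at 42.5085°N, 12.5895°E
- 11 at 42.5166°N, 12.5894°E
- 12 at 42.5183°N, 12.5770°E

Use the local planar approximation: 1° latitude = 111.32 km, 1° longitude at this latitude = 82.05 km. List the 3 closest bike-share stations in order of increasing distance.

2, 6, 7

Distances from 42.5170°N, 12.5832°E:
1: 0.5859 km
2: 0.2300 km
3: 0.4708 km
4: 0.6742 km
5: 0.8689 km
6: 0.2913 km
7: 0.4110 km
8: 0.8754 km
9: 0.9433 km
10: 1.0782 km
11: 0.5107 km
12: 0.5289 km
Sorted: 2 (0.2300 km) < 6 (0.2913 km) < 7 (0.4110 km) < 3 (0.4708 km) < 11 (0.5107 km) < …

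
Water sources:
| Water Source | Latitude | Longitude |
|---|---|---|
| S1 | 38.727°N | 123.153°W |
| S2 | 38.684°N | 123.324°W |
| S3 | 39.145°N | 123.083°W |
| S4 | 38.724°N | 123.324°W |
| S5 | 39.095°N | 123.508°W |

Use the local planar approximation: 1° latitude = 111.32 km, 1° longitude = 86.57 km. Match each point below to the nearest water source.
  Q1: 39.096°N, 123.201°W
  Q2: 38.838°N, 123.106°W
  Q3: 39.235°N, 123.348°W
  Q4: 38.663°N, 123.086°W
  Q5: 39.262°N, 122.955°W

Q1→S3; Q2→S1; Q3→S5; Q4→S1; Q5→S3

Q1 at 39.096°N, 123.201°W:
  S1: 41.287 km
  S2: 47.084 km
  S3: 11.580 km
  S4: 42.758 km
  S5: 26.577 km
  → nearest: S3 (11.580 km)
Q2 at 38.838°N, 123.106°W:
  S1: 13.009 km
  S2: 25.496 km
  S3: 34.233 km
  S4: 22.742 km
  S5: 45.051 km
  → nearest: S1 (13.009 km)
Q3 at 39.235°N, 123.348°W:
  S1: 59.016 km
  S2: 61.372 km
  S3: 25.033 km
  S4: 56.922 km
  S5: 20.850 km
  → nearest: S5 (20.850 km)
Q4 at 38.663°N, 123.086°W:
  S1: 9.187 km
  S2: 20.736 km
  S3: 53.657 km
  S4: 21.694 km
  S5: 60.393 km
  → nearest: S1 (9.187 km)
Q5 at 39.262°N, 122.955°W:
  S1: 61.974 km
  S2: 71.836 km
  S3: 17.100 km
  S4: 67.877 km
  S5: 51.356 km
  → nearest: S3 (17.100 km)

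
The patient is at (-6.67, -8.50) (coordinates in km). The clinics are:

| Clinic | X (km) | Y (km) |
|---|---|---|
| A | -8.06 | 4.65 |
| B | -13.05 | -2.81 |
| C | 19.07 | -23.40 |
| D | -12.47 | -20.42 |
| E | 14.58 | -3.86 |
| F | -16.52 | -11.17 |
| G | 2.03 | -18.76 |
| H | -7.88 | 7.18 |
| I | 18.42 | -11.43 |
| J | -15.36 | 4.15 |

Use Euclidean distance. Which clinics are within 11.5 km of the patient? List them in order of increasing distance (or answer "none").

Distances from (-6.67, -8.50):
A: 13.22 km
B: 8.55 km
C: 29.74 km
D: 13.26 km
E: 21.75 km
F: 10.21 km
G: 13.45 km
H: 15.73 km
I: 25.26 km
J: 15.35 km
Threshold 11.5 km: B (8.55 km), F (10.21 km) are within range.

B, F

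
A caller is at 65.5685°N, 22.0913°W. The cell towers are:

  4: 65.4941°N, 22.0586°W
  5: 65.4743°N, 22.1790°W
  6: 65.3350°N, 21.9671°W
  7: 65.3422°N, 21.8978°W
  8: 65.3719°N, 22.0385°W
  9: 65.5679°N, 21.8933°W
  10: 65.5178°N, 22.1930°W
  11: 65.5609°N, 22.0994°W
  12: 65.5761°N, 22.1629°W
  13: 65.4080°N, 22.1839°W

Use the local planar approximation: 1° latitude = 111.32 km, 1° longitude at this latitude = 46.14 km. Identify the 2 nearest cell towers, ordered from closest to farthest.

11, 12

Distances from 65.5685°N, 22.0913°W:
4: 8.4185 km
5: 11.2400 km
6: 26.6174 km
7: 26.7270 km
8: 22.0207 km
9: 9.1360 km
10: 7.3398 km
11: 0.9249 km
12: 3.4102 km
13: 18.3706 km
Sorted: 11 (0.9249 km) < 12 (3.4102 km) < 10 (7.3398 km) < 4 (8.4185 km) < …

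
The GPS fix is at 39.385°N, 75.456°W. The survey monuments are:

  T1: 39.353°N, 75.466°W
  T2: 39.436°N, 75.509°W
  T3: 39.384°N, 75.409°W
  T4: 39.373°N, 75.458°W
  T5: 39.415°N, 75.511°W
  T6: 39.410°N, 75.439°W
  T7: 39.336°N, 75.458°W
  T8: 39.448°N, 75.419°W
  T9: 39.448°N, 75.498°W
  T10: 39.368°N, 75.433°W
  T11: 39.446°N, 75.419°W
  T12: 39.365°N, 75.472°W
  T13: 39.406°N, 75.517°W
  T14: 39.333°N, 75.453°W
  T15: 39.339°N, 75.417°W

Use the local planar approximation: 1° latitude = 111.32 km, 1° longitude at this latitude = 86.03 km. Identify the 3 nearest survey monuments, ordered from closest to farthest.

T4, T12, T10

Distances from 39.385°N, 75.456°W:
T1: √((-0.032·111.32)² + (-0.010·86.03)²) = √(12.68955 + 0.74012) = 3.665 km
T2: √((0.051·111.32)² + (-0.053·86.03)²) = √(32.23196 + 20.78986) = 7.282 km
T3: √((-0.001·111.32)² + (0.047·86.03)²) = √(0.01239 + 16.34916) = 4.045 km
T4: √((-0.012·111.32)² + (-0.002·86.03)²) = √(1.78447 + 0.02960) = 1.347 km
T5: √((0.030·111.32)² + (-0.055·86.03)²) = √(11.15293 + 22.38851) = 5.791 km
T6: √((0.025·111.32)² + (0.017·86.03)²) = √(7.74509 + 2.13894) = 3.144 km
T7: √((-0.049·111.32)² + (-0.002·86.03)²) = √(29.75353 + 0.02960) = 5.457 km
T8: √((0.063·111.32)² + (0.037·86.03)²) = √(49.18441 + 10.13219) = 7.702 km
T9: √((0.063·111.32)² + (-0.042·86.03)²) = √(49.18441 + 13.05565) = 7.889 km
T10: √((-0.017·111.32)² + (0.023·86.03)²) = √(3.58133 + 3.91521) = 2.738 km
T11: √((0.061·111.32)² + (0.037·86.03)²) = √(46.11116 + 10.13219) = 7.500 km
T12: √((-0.020·111.32)² + (-0.016·86.03)²) = √(4.95686 + 1.89470) = 2.618 km
T13: √((0.021·111.32)² + (-0.061·86.03)²) = √(5.46493 + 27.53972) = 5.745 km
T14: √((-0.052·111.32)² + (0.003·86.03)²) = √(33.50835 + 0.06661) = 5.794 km
T15: √((-0.046·111.32)² + (0.039·86.03)²) = √(26.22177 + 11.25717) = 6.122 km
Sorted: T4 (1.347 km) < T12 (2.618 km) < T10 (2.738 km) < T6 (3.144 km) < T1 (3.665 km) < …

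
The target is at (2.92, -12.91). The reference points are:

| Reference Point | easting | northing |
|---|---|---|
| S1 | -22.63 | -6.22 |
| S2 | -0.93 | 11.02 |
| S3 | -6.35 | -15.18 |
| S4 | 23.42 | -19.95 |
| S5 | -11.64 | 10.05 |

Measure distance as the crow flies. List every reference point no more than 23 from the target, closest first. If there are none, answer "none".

S3, S4

Distances from (2.92, -12.91):
S1: √((-25.55)² + (6.69)²) = √(652.8025 + 44.7561) = 26.41
S2: √((-3.85)² + (23.93)²) = √(14.8225 + 572.6449) = 24.24
S3: √((-9.27)² + (-2.27)²) = √(85.9329 + 5.1529) = 9.54
S4: √((20.50)² + (-7.04)²) = √(420.2500 + 49.5616) = 21.68
S5: √((-14.56)² + (22.96)²) = √(211.9936 + 527.1616) = 27.19
Threshold 23: S3 (9.54), S4 (21.68) are within range.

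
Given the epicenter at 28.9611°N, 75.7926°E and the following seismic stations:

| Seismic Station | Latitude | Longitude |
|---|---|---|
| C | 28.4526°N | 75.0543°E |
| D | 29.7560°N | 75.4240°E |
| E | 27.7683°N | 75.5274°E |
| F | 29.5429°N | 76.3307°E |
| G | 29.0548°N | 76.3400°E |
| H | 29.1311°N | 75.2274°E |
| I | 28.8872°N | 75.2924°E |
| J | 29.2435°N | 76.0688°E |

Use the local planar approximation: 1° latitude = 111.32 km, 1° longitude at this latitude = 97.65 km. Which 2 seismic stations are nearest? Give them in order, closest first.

Distances from 28.9611°N, 75.7926°E:
C: √((-0.5085·111.32)² + (-0.7383·97.65)²) = √(3204.264143 + 5197.688304) = 91.6622 km
D: √((0.7949·111.32)² + (-0.3686·97.65)²) = √(7830.173574 + 1295.552919) = 95.5287 km
E: √((-1.1928·111.32)² + (-0.2652·97.65)²) = √(17631.191244 + 670.643214) = 135.2843 km
F: √((0.5818·111.32)² + (0.5381·97.65)²) = √(4194.631647 + 2761.025892) = 83.4006 km
G: √((0.0937·111.32)² + (0.5474·97.65)²) = √(108.799169 + 2857.288422) = 54.4618 km
H: √((0.1700·111.32)² + (-0.5652·97.65)²) = √(358.132915 + 3046.132580) = 58.3461 km
I: √((-0.0739·111.32)² + (-0.5002·97.65)²) = √(67.676092 + 2385.788111) = 49.5325 km
J: √((0.2824·111.32)² + (0.2762·97.65)²) = √(988.270382 + 727.431065) = 41.4210 km
Sorted: J (41.4210 km) < I (49.5325 km) < G (54.4618 km) < H (58.3461 km) < …

J, I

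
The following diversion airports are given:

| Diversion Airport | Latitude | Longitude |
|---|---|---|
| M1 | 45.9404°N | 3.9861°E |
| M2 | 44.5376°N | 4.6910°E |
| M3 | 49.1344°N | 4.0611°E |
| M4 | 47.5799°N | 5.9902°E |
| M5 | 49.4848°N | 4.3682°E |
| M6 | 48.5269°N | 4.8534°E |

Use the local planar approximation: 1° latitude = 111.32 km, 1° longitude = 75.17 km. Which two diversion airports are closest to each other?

M3 and M5

Pairwise distances:
M1–M2: 164.9045 km
M1–M3: 355.6008 km
M1–M4: 236.6526 km
M1–M5: 395.6067 km
M1–M6: 295.2179 km
M2–M3: 513.9018 km
M2–M4: 352.4688 km
M2–M5: 551.2566 km
M2–M6: 444.2566 km
M3–M4: 225.7726 km
M3–M5: 45.3256 km
M3–M6: 90.1136 km
M4–M5: 244.6069 km
M4–M6: 135.7043 km
M5–M6: 112.6984 km
Closest pair: M3–M5 at 45.3256 km.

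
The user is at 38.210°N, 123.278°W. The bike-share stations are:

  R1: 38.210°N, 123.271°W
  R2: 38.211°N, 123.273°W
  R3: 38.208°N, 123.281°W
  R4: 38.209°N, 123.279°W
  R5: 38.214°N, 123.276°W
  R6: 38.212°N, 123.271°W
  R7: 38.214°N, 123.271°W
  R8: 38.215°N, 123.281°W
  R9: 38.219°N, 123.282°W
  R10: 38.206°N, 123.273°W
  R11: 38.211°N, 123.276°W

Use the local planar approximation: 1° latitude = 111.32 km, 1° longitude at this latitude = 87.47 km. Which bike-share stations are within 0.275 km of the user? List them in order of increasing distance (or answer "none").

Distances from 38.210°N, 123.278°W:
R1: 0.612 km
R2: 0.451 km
R3: 0.344 km
R4: 0.142 km
R5: 0.478 km
R6: 0.652 km
R7: 0.757 km
R8: 0.615 km
R9: 1.061 km
R10: 0.624 km
R11: 0.207 km
Threshold 0.275 km: R4 (0.142 km), R11 (0.207 km) are within range.

R4, R11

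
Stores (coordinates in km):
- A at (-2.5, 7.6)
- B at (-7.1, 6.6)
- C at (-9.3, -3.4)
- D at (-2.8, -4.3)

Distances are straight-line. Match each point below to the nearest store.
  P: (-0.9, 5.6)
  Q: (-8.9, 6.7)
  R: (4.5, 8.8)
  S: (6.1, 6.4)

P→A; Q→B; R→A; S→A

P at (-0.9, 5.6):
  A: 2.56 km
  B: 6.28 km
  C: 12.31 km
  D: 10.08 km
  → nearest: A (2.56 km)
Q at (-8.9, 6.7):
  A: 6.46 km
  B: 1.80 km
  C: 10.11 km
  D: 12.58 km
  → nearest: B (1.80 km)
R at (4.5, 8.8):
  A: 7.10 km
  B: 11.81 km
  C: 18.42 km
  D: 15.00 km
  → nearest: A (7.10 km)
S at (6.1, 6.4):
  A: 8.68 km
  B: 13.20 km
  C: 18.25 km
  D: 13.92 km
  → nearest: A (8.68 km)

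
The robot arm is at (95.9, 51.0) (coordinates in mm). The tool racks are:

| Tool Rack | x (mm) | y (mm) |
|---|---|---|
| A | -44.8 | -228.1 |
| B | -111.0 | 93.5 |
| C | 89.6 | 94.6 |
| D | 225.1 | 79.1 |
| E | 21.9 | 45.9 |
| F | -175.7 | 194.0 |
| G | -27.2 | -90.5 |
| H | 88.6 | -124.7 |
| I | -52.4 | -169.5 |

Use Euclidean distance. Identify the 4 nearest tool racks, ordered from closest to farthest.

C, E, D, H

Distances from (95.9, 51.0):
A: 312.6 mm
B: 211.2 mm
C: 44.1 mm
D: 132.2 mm
E: 74.2 mm
F: 306.9 mm
G: 187.6 mm
H: 175.9 mm
I: 265.7 mm
Sorted: C (44.1 mm) < E (74.2 mm) < D (132.2 mm) < H (175.9 mm) < G (187.6 mm) < B (211.2 mm) < …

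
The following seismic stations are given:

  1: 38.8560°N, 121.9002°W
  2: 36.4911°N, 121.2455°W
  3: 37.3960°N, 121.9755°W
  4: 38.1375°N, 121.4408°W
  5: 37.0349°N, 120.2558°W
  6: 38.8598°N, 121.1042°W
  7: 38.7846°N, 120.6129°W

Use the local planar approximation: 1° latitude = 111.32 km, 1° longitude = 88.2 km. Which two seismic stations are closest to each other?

Pairwise distances:
1–2: 269.5192 km
1–3: 162.6628 km
1–4: 89.6613 km
1–5: 249.2646 km
1–6: 70.2085 km
1–7: 113.8177 km
2–3: 119.5525 km
2–4: 184.0849 km
2–5: 106.2280 km
2–6: 263.9780 km
2–7: 261.3380 km
3–4: 95.0663 km
3–5: 156.9138 km
3–6: 180.1624 km
3–7: 195.8014 km
4–5: 161.2119 km
4–6: 85.7122 km
4–7: 102.5724 km
5–6: 216.4911 km
5–7: 197.3067 km
6–7: 44.1339 km
Closest pair: 6–7 at 44.1339 km.

6 and 7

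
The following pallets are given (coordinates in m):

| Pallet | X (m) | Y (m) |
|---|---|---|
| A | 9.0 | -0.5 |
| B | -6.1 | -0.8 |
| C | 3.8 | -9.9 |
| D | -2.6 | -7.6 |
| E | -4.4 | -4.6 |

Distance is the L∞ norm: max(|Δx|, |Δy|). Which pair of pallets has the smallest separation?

D and E

Pairwise distances:
A–B: 15.1 m
A–C: 9.4 m
A–D: 11.6 m
A–E: 13.4 m
B–C: 9.9 m
B–D: 6.8 m
B–E: 3.8 m
C–D: 6.4 m
C–E: 8.2 m
D–E: 3.0 m
Closest pair: D–E at 3.0 m.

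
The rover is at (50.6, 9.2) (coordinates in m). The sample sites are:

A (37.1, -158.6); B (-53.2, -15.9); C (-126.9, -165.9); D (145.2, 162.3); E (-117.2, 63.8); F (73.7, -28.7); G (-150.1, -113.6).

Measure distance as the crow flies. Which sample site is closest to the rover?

Distances from (50.6, 9.2):
A: 168.3 m
B: 106.8 m
C: 249.3 m
D: 180.0 m
E: 176.5 m
F: 44.4 m
G: 235.3 m
Minimum: F at 44.4 m.

F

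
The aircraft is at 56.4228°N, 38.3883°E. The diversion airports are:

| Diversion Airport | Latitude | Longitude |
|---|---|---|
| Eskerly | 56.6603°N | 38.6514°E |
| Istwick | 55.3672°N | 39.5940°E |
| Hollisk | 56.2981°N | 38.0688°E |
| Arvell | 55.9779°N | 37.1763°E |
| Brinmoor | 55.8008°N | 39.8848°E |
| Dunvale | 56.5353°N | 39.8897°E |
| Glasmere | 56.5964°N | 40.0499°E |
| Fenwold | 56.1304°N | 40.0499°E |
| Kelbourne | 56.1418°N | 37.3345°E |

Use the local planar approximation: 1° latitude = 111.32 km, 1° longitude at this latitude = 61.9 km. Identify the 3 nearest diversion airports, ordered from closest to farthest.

Distances from 56.4228°N, 38.3883°E:
Eskerly: √((0.2375·111.32)² + (0.2631·61.9)²) = √(698.994282 + 265.230213) = 31.0520 km
Istwick: √((-1.0556·111.32)² + (1.2057·61.9)²) = √(13808.457208 + 5570.059314) = 139.2067 km
Hollisk: √((-0.1247·111.32)² + (-0.3195·61.9)²) = √(192.698930 + 391.131707) = 24.1626 km
Arvell: √((-0.4449·111.32)² + (-1.2120·61.9)²) = √(2452.851222 + 5628.420520) = 89.8959 km
Brinmoor: √((-0.6220·111.32)² + (1.4965·61.9)²) = √(4794.321620 + 8580.937532) = 115.6515 km
Dunvale: √((0.1125·111.32)² + (1.5014·61.9)²) = √(156.838052 + 8637.222772) = 93.7767 km
Glasmere: √((0.1736·111.32)² + (1.6616·61.9)²) = √(373.461500 + 10578.747837) = 104.6528 km
Fenwold: √((-0.2924·111.32)² + (1.6616·61.9)²) = √(1059.500417 + 10578.747837) = 107.8807 km
Kelbourne: √((-0.2810·111.32)² + (-1.0538·61.9)²) = √(978.495956 + 4254.981601) = 72.3428 km
Sorted: Hollisk (24.1626 km) < Eskerly (31.0520 km) < Kelbourne (72.3428 km) < Arvell (89.8959 km) < Dunvale (93.7767 km) < …

Hollisk, Eskerly, Kelbourne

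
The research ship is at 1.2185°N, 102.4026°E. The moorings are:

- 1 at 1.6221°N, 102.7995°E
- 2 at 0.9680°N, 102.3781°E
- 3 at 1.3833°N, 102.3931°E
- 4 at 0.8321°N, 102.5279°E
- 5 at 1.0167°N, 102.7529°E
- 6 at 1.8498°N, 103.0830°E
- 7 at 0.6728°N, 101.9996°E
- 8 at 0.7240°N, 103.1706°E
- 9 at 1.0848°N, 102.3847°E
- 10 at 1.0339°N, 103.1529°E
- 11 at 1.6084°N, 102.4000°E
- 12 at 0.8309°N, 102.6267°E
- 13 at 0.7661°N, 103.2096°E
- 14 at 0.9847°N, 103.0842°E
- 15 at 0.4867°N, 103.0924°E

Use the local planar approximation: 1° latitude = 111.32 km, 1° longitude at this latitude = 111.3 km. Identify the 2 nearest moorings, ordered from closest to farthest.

Distances from 1.2185°N, 102.4026°E:
1: √((0.4036·111.32)² + (0.3969·111.3)²) = √(2018.592756 + 1951.427975) = 63.0081 km
2: √((-0.2505·111.32)² + (-0.0245·111.3)²) = √(777.610034 + 7.435711) = 28.0187 km
3: √((0.1648·111.32)² + (-0.0095·111.3)²) = √(336.558691 + 1.117989) = 18.3760 km
4: √((-0.3864·111.32)² + (0.1253·111.3)²) = √(1850.208325 + 194.487848) = 45.2183 km
5: √((-0.2018·111.32)² + (0.3503·111.3)²) = √(504.648189 + 1520.094555) = 44.9971 km
6: √((0.6313·111.32)² + (0.6804·111.3)²) = √(4938.760591 + 5734.808741) = 103.3130 km
7: √((-0.5457·111.32)² + (-0.4030·111.3)²) = √(3690.237373 + 2011.872345) = 75.5123 km
8: √((-0.4945·111.32)² + (0.7680·111.3)²) = √(3030.253679 + 7306.556867) = 101.6701 km
9: √((-0.1337·111.32)² + (-0.0179·111.3)²) = √(221.518096 + 3.969140) = 15.0162 km
10: √((-0.1846·111.32)² + (0.7503·111.3)²) = √(422.289019 + 6973.651200) = 85.9997 km
11: √((0.3899·111.32)² + (-0.0026·111.3)²) = √(1883.878396 + 0.083741) = 43.4046 km
12: √((-0.3876·111.32)² + (0.2241·111.3)²) = √(1861.718147 + 622.119826) = 49.8381 km
13: √((-0.4524·111.32)² + (0.8070·111.3)²) = √(2536.247242 + 8067.470725) = 102.9744 km
14: √((-0.2338·111.32)² + (0.6816·111.3)²) = √(677.384740 + 5755.055182) = 80.2025 km
15: √((-0.7318·111.32)² + (0.6898·111.3)²) = √(6636.379386 + 5894.360702) = 111.9408 km
Sorted: 9 (15.0162 km) < 3 (18.3760 km) < 2 (28.0187 km) < 11 (43.4046 km) < …

9, 3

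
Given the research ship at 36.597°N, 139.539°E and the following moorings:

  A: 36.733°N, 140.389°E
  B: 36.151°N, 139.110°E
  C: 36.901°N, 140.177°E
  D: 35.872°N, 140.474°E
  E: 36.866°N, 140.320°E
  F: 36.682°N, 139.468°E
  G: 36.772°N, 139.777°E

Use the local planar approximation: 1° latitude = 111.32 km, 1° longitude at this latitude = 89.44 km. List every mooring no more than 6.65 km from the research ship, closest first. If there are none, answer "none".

Distances from 36.597°N, 139.539°E:
A: √((0.136·111.32)² + (0.850·89.44)²) = √(229.20507 + 5779.64858) = 77.517 km
B: √((-0.446·111.32)² + (-0.429·89.44)²) = √(2464.99540 + 1472.23848) = 62.747 km
C: √((0.304·111.32)² + (0.638·89.44)²) = √(1145.23223 + 3256.15401) = 66.343 km
D: √((-0.725·111.32)² + (0.935·89.44)²) = √(6513.61985 + 6993.37478) = 116.220 km
E: √((0.269·111.32)² + (0.781·89.44)²) = √(896.70782 + 4879.39131) = 76.001 km
F: √((0.085·111.32)² + (-0.071·89.44)²) = √(89.53323 + 40.32555) = 11.396 km
G: √((0.175·111.32)² + (0.238·89.44)²) = √(379.50936 + 453.12445) = 28.855 km
Threshold 6.65 km: none within range.

none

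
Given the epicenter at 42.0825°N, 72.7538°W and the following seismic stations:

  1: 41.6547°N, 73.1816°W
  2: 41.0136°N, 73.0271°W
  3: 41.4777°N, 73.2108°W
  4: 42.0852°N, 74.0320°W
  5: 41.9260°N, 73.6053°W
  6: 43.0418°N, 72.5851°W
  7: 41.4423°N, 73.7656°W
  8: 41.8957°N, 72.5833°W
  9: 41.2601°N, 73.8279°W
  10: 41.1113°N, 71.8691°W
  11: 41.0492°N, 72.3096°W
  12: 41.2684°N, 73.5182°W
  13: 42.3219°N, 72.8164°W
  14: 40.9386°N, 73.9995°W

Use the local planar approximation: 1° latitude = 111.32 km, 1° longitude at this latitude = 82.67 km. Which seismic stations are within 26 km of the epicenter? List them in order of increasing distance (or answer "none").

8

Distances from 42.0825°N, 72.7538°W:
1: √((-0.4278·111.32)² + (-0.4278·82.67)²) = √(2267.921174 + 1250.769941) = 59.3186 km
2: √((-1.0689·111.32)² + (-0.2733·82.67)²) = √(14158.607725 + 510.475777) = 121.1160 km
3: √((-0.6048·111.32)² + (-0.4570·82.67)²) = √(4532.835519 + 1427.342756) = 77.2022 km
4: √((0.0027·111.32)² + (-1.2782·82.67)²) = √(0.090339 + 11165.894025) = 105.6692 km
5: √((-0.1565·111.32)² + (-0.8515·82.67)²) = √(303.511450 + 4955.245546) = 72.5173 km
6: √((0.9593·111.32)² + (0.1687·82.67)²) = √(11403.949469 + 194.502882) = 107.6961 km
7: √((-0.6402·111.32)² + (-1.0118·82.67)²) = √(5078.994411 + 6996.570674) = 109.8889 km
8: √((-0.1868·111.32)² + (0.1705·82.67)²) = √(432.414391 + 198.675650) = 25.1215 km
9: √((-0.8224·111.32)² + (-1.0741·82.67)²) = √(8381.323401 + 7884.702444) = 127.5383 km
10: √((-0.9712·111.32)² + (0.8847·82.67)²) = √(11688.633536 + 5349.188839) = 130.5290 km
11: √((-1.0333·111.32)² + (0.4442·82.67)²) = √(13231.200607 + 1348.506312) = 120.7465 km
12: √((-0.8141·111.32)² + (-0.7644·82.67)²) = √(8213.001550 + 3993.348677) = 110.4824 km
13: √((0.2394·111.32)² + (-0.0626·82.67)²) = √(710.222926 + 26.782095) = 27.1478 km
14: √((-1.1439·111.32)² + (-1.2457·82.67)²) = √(16215.207678 + 10605.296237) = 163.7697 km
Threshold 26 km: 8 (25.1215 km) is within range.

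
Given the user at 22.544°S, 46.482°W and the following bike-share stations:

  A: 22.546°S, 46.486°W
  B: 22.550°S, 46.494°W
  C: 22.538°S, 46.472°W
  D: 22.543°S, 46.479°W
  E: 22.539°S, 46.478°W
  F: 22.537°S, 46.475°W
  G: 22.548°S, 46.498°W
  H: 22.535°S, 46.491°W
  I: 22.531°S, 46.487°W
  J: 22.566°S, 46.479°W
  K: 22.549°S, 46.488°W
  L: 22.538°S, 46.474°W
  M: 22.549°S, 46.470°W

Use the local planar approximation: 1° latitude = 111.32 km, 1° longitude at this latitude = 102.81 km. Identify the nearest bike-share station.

D

Distances from 22.544°S, 46.482°W:
A: √((-0.002·111.32)² + (-0.004·102.81)²) = √(0.04957 + 0.16912) = 0.468 km
B: √((-0.006·111.32)² + (-0.012·102.81)²) = √(0.44612 + 1.52207) = 1.403 km
C: √((0.006·111.32)² + (0.010·102.81)²) = √(0.44612 + 1.05699) = 1.226 km
D: √((0.001·111.32)² + (0.003·102.81)²) = √(0.01239 + 0.09513) = 0.328 km
E: √((0.005·111.32)² + (0.004·102.81)²) = √(0.30980 + 0.16912) = 0.692 km
F: √((0.007·111.32)² + (0.007·102.81)²) = √(0.60721 + 0.51792) = 1.061 km
G: √((-0.004·111.32)² + (-0.016·102.81)²) = √(0.19827 + 2.70589) = 1.704 km
H: √((0.009·111.32)² + (-0.009·102.81)²) = √(1.00376 + 0.85616) = 1.364 km
I: √((0.013·111.32)² + (-0.005·102.81)²) = √(2.09427 + 0.26425) = 1.536 km
J: √((-0.022·111.32)² + (0.003·102.81)²) = √(5.99780 + 0.09513) = 2.468 km
K: √((-0.005·111.32)² + (-0.006·102.81)²) = √(0.30980 + 0.38052) = 0.831 km
L: √((0.006·111.32)² + (0.008·102.81)²) = √(0.44612 + 0.67647) = 1.060 km
M: √((-0.005·111.32)² + (0.012·102.81)²) = √(0.30980 + 1.52207) = 1.353 km
Minimum: D at 0.328 km.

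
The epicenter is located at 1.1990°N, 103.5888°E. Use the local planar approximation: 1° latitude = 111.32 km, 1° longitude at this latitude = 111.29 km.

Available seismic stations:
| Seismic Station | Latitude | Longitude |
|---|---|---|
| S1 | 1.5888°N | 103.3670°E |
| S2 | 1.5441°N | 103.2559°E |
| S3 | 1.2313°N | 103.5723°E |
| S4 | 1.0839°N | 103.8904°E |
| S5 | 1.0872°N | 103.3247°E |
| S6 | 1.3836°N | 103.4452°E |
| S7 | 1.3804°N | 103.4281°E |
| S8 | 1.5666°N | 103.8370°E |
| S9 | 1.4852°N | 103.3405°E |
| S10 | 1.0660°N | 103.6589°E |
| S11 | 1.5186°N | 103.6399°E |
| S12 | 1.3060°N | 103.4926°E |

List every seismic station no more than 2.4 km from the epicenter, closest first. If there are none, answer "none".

none

Distances from 1.1990°N, 103.5888°E:
S1: √((0.3898·111.32)² + (-0.2218·111.29)²) = √(1882.912181 + 609.305879) = 49.9221 km
S2: √((0.3451·111.32)² + (-0.3329·111.29)²) = √(1475.829931 + 1372.586981) = 53.3706 km
S3: √((0.0323·111.32)² + (-0.0165·111.29)²) = √(12.928598 + 3.371943) = 4.0374 km
S4: √((-0.1151·111.32)² + (0.3016·111.29)²) = √(164.171226 + 1126.613521) = 35.9275 km
S5: √((-0.1118·111.32)² + (-0.2641·111.29)²) = √(154.892362 + 863.871382) = 31.9181 km
S6: √((0.1846·111.32)² + (-0.1436·111.29)²) = √(422.289019 + 255.400160) = 26.0325 km
S7: √((0.1814·111.32)² + (-0.1607·111.29)²) = √(407.775342 + 319.848294) = 26.9745 km
S8: √((0.3676·111.32)² + (0.2482·111.29)²) = √(1674.547228 + 762.984717) = 49.3714 km
S9: √((0.2862·111.32)² + (-0.2483·111.29)²) = √(1015.045837 + 763.599656) = 42.1740 km
S10: √((-0.1330·111.32)² + (0.0701·111.29)²) = √(219.204607 + 60.862294) = 16.7352 km
S11: √((0.3196·111.32)² + (0.0511·111.29)²) = √(1265.784976 + 32.341048) = 36.0295 km
S12: √((0.1070·111.32)² + (-0.0962·111.29)²) = √(141.877638 + 114.620534) = 16.0156 km
Threshold 2.4 km: none within range.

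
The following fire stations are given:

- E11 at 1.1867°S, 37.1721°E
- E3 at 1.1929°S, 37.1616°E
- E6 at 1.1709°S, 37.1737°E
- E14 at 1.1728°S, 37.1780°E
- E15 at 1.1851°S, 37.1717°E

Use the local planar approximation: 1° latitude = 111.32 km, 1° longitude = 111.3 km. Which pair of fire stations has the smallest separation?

E11 and E15

Pairwise distances:
E11–E3: √((-0.0062·111.32)² + (-0.0105·111.3)²) = √(0.476354 + 1.365743) = 1.3572 km
E11–E6: √((0.0158·111.32)² + (0.0016·111.3)²) = √(3.093574 + 0.031712) = 1.7678 km
E11–E14: √((0.0139·111.32)² + (0.0059·111.3)²) = √(2.394286 + 0.431215) = 1.6809 km
E11–E15: √((0.0016·111.32)² + (-0.0004·111.3)²) = √(0.031724 + 0.001982) = 0.1836 km
E3–E6: √((0.0220·111.32)² + (0.0121·111.3)²) = √(5.997797 + 1.813682) = 2.7949 km
E3–E14: √((0.0201·111.32)² + (0.0164·111.3)²) = √(5.006549 + 3.331793) = 2.8876 km
E3–E15: √((0.0078·111.32)² + (0.0101·111.3)²) = √(0.753938 + 1.263668) = 1.4204 km
E6–E14: √((-0.0019·111.32)² + (0.0043·111.3)²) = √(0.044736 + 0.229048) = 0.5232 km
E6–E15: √((-0.0142·111.32)² + (-0.0020·111.3)²) = √(2.498752 + 0.049551) = 1.5963 km
E14–E15: √((-0.0123·111.32)² + (-0.0063·111.3)²) = √(1.874807 + 0.491667) = 1.5383 km
Closest pair: E11–E15 at 0.1836 km.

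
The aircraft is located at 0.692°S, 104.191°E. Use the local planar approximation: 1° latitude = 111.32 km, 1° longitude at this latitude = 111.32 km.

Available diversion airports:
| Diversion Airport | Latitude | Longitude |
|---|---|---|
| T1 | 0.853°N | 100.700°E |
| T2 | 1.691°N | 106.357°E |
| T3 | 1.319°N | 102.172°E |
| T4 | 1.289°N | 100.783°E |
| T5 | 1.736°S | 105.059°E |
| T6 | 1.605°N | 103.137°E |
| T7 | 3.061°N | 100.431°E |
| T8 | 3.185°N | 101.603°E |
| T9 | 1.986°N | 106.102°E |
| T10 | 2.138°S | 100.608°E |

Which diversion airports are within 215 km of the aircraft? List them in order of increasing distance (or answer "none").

Distances from 0.692°S, 104.191°E:
T1: √((1.545·111.32)² + (-3.491·111.32)²) = √(29580.35371 + 151024.04319) = 424.976 km
T2: √((2.383·111.32)² + (2.166·111.32)²) = √(70371.12273 + 58138.43003) = 358.482 km
T3: √((2.011·111.32)² + (-2.019·111.32)²) = √(50115.32331 + 50514.84599) = 317.223 km
T4: √((1.981·111.32)² + (-3.408·111.32)²) = √(48631.24034 + 143928.09179) = 438.816 km
T5: √((-1.044·111.32)² + (0.868·111.32)²) = √(13506.64212 + 9336.53750) = 151.140 km
T6: √((2.297·111.32)² + (-1.054·111.32)²) = √(65383.53326 + 13766.62927) = 281.336 km
T7: √((3.753·111.32)² + (-3.760·111.32)²) = √(174543.43723 + 175195.15239) = 591.387 km
T8: √((3.877·111.32)² + (-2.588·111.32)²) = √(186267.89100 + 82999.39741) = 518.910 km
T9: √((2.678·111.32)² + (1.911·111.32)²) = √(88872.52938 + 45255.12507) = 366.234 km
T10: √((-1.446·111.32)² + (-3.583·111.32)²) = √(25910.92882 + 159088.94860) = 430.116 km
Threshold 215 km: T5 (151.140 km) is within range.

T5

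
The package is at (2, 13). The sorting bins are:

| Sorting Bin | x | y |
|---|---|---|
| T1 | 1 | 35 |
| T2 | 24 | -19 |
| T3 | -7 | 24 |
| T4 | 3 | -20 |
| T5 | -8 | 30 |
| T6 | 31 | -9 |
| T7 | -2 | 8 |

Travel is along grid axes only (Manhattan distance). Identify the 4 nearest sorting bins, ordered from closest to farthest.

Distances from (2, 13):
T1: |-1| + |22| = 1 + 22 = 23
T2: |22| + |-32| = 22 + 32 = 54
T3: |-9| + |11| = 9 + 11 = 20
T4: |1| + |-33| = 1 + 33 = 34
T5: |-10| + |17| = 10 + 17 = 27
T6: |29| + |-22| = 29 + 22 = 51
T7: |-4| + |-5| = 4 + 5 = 9
Sorted: T7 (9) < T3 (20) < T1 (23) < T5 (27) < T4 (34) < T6 (51) < …

T7, T3, T1, T5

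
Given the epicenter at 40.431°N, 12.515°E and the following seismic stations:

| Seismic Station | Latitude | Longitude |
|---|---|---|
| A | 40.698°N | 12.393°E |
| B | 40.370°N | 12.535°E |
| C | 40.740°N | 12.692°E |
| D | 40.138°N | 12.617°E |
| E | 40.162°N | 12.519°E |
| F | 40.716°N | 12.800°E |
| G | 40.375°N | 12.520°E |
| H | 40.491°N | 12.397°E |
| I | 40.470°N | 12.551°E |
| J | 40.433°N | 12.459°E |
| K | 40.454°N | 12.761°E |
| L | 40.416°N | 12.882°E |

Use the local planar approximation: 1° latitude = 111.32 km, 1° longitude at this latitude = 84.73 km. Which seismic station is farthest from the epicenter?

F

Distances from 40.431°N, 12.515°E:
A: √((0.267·111.32)² + (-0.122·84.73)²) = √(883.42344 + 106.85481) = 31.469 km
B: √((-0.061·111.32)² + (0.020·84.73)²) = √(46.11116 + 2.87167) = 6.999 km
C: √((0.309·111.32)² + (0.177·84.73)²) = √(1183.21415 + 224.91631) = 37.525 km
D: √((-0.293·111.32)² + (0.102·84.73)²) = √(1063.85303 + 74.69211) = 33.742 km
E: √((-0.269·111.32)² + (0.004·84.73)²) = √(896.70782 + 0.11487) = 29.947 km
F: √((0.285·111.32)² + (0.285·84.73)²) = √(1006.55177 + 583.12832) = 39.871 km
G: √((-0.056·111.32)² + (0.005·84.73)²) = √(38.86176 + 0.17948) = 6.248 km
H: √((0.060·111.32)² + (-0.118·84.73)²) = √(44.61171 + 99.96280) = 12.024 km
I: √((0.039·111.32)² + (0.036·84.73)²) = √(18.84845 + 9.30421) = 5.306 km
J: √((0.002·111.32)² + (-0.056·84.73)²) = √(0.04957 + 22.51389) = 4.750 km
K: √((0.023·111.32)² + (0.246·84.73)²) = √(6.55544 + 434.45483) = 21.000 km
L: √((-0.015·111.32)² + (0.367·84.73)²) = √(2.78823 + 966.95562) = 31.141 km
Maximum: F at 39.871 km.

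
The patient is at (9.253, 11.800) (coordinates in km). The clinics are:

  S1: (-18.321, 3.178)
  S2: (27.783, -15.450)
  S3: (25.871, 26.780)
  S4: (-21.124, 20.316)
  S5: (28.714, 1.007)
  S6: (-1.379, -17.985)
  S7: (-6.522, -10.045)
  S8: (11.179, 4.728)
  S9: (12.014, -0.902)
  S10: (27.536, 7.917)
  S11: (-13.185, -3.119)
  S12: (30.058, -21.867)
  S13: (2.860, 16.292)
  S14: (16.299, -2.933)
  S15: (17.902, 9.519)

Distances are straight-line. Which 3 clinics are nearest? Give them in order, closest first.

Distances from (9.253, 11.800):
S1: √((-27.574)² + (-8.622)²) = √(760.325476 + 74.338884) = 28.8906 km
S2: √((18.530)² + (-27.250)²) = √(343.360900 + 742.562500) = 32.9534 km
S3: √((16.618)² + (14.980)²) = √(276.157924 + 224.400400) = 22.3732 km
S4: √((-30.377)² + (8.516)²) = √(922.762129 + 72.522256) = 31.5481 km
S5: √((19.461)² + (-10.793)²) = √(378.730521 + 116.488849) = 22.2535 km
S6: √((-10.632)² + (-29.785)²) = √(113.039424 + 887.146225) = 31.6257 km
S7: √((-15.775)² + (-21.845)²) = √(248.850625 + 477.204025) = 26.9454 km
S8: √((1.926)² + (-7.072)²) = √(3.709476 + 50.013184) = 7.3296 km
S9: √((2.761)² + (-12.702)²) = √(7.623121 + 161.340804) = 12.9986 km
S10: √((18.283)² + (-3.883)²) = √(334.268089 + 15.077689) = 18.6908 km
S11: √((-22.438)² + (-14.919)²) = √(503.463844 + 222.576561) = 26.9451 km
S12: √((20.805)² + (-33.667)²) = √(432.848025 + 1133.466889) = 39.5767 km
S13: √((-6.393)² + (4.492)²) = √(40.870449 + 20.178064) = 7.8134 km
S14: √((7.046)² + (-14.733)²) = √(49.646116 + 217.061289) = 16.3312 km
S15: √((8.649)² + (-2.281)²) = √(74.805201 + 5.202961) = 8.9447 km
Sorted: S8 (7.3296 km) < S13 (7.8134 km) < S15 (8.9447 km) < S9 (12.9986 km) < S14 (16.3312 km) < …

S8, S13, S15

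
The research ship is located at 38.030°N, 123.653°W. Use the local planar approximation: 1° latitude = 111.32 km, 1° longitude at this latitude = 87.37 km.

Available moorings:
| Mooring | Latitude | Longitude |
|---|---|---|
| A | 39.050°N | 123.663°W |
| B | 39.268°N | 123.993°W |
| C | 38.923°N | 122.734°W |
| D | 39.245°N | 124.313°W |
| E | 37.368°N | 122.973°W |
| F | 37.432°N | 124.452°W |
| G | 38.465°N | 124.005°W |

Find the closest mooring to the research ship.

G

Distances from 38.030°N, 123.653°W:
A: √((1.020·111.32)² + (-0.010·87.37)²) = √(12892.78495 + 0.76335) = 113.550 km
B: √((1.238·111.32)² + (-0.340·87.37)²) = √(18992.74270 + 882.43455) = 140.979 km
C: √((0.893·111.32)² + (0.919·87.37)²) = √(9882.10156 + 6446.97067) = 127.785 km
D: √((1.215·111.32)² + (-0.660·87.37)²) = √(18293.59041 + 3325.15996) = 147.033 km
E: √((-0.662·111.32)² + (0.680·87.37)²) = √(5430.78205 + 3529.73821) = 94.660 km
F: √((-0.598·111.32)² + (-0.799·87.37)²) = √(4431.47969 + 4873.24482) = 96.461 km
G: √((0.435·111.32)² + (-0.352·87.37)²) = √(2344.90315 + 945.82328) = 57.365 km
Minimum: G at 57.365 km.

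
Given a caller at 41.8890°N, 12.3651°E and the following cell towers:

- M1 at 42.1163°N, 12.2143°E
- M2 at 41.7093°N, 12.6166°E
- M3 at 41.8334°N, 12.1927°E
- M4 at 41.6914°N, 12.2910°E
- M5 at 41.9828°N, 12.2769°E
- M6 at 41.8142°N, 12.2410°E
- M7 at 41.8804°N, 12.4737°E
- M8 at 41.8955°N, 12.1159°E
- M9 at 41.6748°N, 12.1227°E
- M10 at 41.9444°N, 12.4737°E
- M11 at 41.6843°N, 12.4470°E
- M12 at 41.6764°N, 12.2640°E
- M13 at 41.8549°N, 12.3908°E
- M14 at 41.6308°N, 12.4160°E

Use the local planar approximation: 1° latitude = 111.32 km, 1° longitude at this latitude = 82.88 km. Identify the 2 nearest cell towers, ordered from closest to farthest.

Distances from 41.8890°N, 12.3651°E:
M1: 28.2215 km
M2: 28.8904 km
M3: 15.5715 km
M4: 22.8381 km
M5: 12.7463 km
M6: 13.2334 km
M7: 9.0515 km
M8: 20.6664 km
M9: 31.1799 km
M10: 10.9109 km
M11: 23.7767 km
M12: 25.1062 km
M13: 4.3528 km
M14: 29.0508 km
Sorted: M13 (4.3528 km) < M7 (9.0515 km) < M10 (10.9109 km) < M5 (12.7463 km) < …

M13, M7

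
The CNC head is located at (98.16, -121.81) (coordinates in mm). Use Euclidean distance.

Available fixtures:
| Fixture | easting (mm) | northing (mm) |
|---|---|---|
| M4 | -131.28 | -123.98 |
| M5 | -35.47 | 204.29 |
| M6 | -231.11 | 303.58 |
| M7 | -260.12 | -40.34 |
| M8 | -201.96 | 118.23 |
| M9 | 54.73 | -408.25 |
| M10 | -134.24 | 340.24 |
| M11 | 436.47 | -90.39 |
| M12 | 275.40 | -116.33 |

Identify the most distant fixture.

M6

Distances from (98.16, -121.81):
M4: 229.45 mm
M5: 352.42 mm
M6: 537.94 mm
M7: 367.43 mm
M8: 384.31 mm
M9: 289.71 mm
M10: 517.20 mm
M11: 339.77 mm
M12: 177.32 mm
Maximum: M6 at 537.94 mm.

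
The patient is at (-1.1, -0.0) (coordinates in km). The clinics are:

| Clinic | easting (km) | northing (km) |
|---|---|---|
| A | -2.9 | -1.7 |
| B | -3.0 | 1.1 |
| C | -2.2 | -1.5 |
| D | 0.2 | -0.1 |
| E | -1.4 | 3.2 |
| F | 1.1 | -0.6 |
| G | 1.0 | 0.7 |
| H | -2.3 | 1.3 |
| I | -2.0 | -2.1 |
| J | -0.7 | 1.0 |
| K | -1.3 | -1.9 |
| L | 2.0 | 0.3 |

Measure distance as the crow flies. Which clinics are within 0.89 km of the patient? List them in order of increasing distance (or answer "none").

Distances from (-1.1, -0.0):
A: √((-1.8)² + (-1.7)²) = √(3.24000 + 2.89000) = 2.476 km
B: √((-1.9)² + (1.1)²) = √(3.61000 + 1.21000) = 2.195 km
C: √((-1.1)² + (-1.5)²) = √(1.21000 + 2.25000) = 1.860 km
D: √((1.3)² + (-0.1)²) = √(1.69000 + 0.01000) = 1.304 km
E: √((-0.3)² + (3.2)²) = √(0.09000 + 10.24000) = 3.214 km
F: √((2.2)² + (-0.6)²) = √(4.84000 + 0.36000) = 2.280 km
G: √((2.1)² + (0.7)²) = √(4.41000 + 0.49000) = 2.214 km
H: √((-1.2)² + (1.3)²) = √(1.44000 + 1.69000) = 1.769 km
I: √((-0.9)² + (-2.1)²) = √(0.81000 + 4.41000) = 2.285 km
J: √((0.4)² + (1.0)²) = √(0.16000 + 1.00000) = 1.077 km
K: √((-0.2)² + (-1.9)²) = √(0.04000 + 3.61000) = 1.910 km
L: √((3.1)² + (0.3)²) = √(9.61000 + 0.09000) = 3.114 km
Threshold 0.89 km: none within range.

none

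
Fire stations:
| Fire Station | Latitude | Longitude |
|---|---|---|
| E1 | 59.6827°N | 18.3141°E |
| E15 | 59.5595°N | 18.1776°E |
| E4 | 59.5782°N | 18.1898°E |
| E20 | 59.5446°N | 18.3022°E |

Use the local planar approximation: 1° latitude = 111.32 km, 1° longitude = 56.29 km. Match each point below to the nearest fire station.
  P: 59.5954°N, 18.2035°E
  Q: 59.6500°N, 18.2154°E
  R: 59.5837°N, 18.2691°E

P at 59.5954°N, 18.2035°E:
  E1: 11.5414 km
  E15: 4.2540 km
  E4: 2.0642 km
  E20: 7.9276 km
  → nearest: E4 (2.0642 km)
Q at 59.6500°N, 18.2154°E:
  E1: 6.6421 km
  E15: 10.2967 km
  E4: 8.1216 km
  E20: 12.7098 km
  → nearest: E1 (6.6421 km)
R at 59.5837°N, 18.2691°E:
  E1: 11.3080 km
  E15: 5.8125 km
  E4: 4.5056 km
  E20: 4.7346 km
  → nearest: E4 (4.5056 km)

P→E4; Q→E1; R→E4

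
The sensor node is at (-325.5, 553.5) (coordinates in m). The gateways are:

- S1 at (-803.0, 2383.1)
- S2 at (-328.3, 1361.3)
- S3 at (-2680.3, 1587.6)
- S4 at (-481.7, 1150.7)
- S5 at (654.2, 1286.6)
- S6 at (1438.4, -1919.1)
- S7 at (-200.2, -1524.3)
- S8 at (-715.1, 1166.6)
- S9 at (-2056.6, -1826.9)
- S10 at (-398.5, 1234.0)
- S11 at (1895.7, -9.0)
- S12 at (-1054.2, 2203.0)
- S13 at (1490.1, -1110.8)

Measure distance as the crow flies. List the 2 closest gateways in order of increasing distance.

S4, S10

Distances from (-325.5, 553.5):
S1: 1890.9 m
S2: 807.8 m
S3: 2571.9 m
S4: 617.3 m
S5: 1223.6 m
S6: 3037.3 m
S7: 2081.6 m
S8: 726.4 m
S9: 2943.3 m
S10: 684.4 m
S11: 2291.3 m
S12: 1803.3 m
S13: 2463.0 m
Sorted: S4 (617.3 m) < S10 (684.4 m) < S8 (726.4 m) < S2 (807.8 m) < …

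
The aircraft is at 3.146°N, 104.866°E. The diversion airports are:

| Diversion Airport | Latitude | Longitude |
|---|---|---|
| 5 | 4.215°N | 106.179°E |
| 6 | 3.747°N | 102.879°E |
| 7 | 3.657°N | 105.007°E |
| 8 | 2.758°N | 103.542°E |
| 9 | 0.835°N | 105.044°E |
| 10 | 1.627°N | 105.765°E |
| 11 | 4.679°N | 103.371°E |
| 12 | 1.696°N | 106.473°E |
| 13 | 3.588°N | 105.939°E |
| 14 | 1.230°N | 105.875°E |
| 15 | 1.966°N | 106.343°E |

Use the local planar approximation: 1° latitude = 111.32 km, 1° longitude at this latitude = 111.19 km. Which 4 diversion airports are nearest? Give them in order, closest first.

Distances from 3.146°N, 104.866°E:
5: √((1.069·111.32)² + (1.313·111.19)²) = √(14161.25704 + 21313.80130) = 188.348 km
6: √((0.601·111.32)² + (-1.987·111.19)²) = √(4476.05423 + 48812.06655) = 230.842 km
7: √((0.511·111.32)² + (0.141·111.19)²) = √(3235.84862 + 245.79310) = 59.005 km
8: √((-0.388·111.32)² + (-1.324·111.19)²) = √(1865.56269 + 21672.42111) = 153.421 km
9: √((-2.311·111.32)² + (0.178·111.19)²) = √(66182.97515 + 391.71614) = 258.021 km
10: √((-1.519·111.32)² + (0.899·111.19)²) = √(28593.14608 + 9991.96362) = 196.431 km
11: √((1.533·111.32)² + (-1.495·111.19)²) = √(29122.63754 + 27632.09706) = 238.233 km
12: √((-1.450·111.32)² + (1.607·111.19)²) = √(26054.47940 + 31927.37505) = 240.794 km
13: √((0.442·111.32)² + (1.073·111.19)²) = √(2420.97851 + 14234.12923) = 129.055 km
14: √((-1.916·111.32)² + (1.009·111.19)²) = √(45492.24871 + 12586.75541) = 240.996 km
15: √((-1.180·111.32)² + (1.477·111.19)²) = √(17254.81908 + 26970.71446) = 210.299 km
Sorted: 7 (59.005 km) < 13 (129.055 km) < 8 (153.421 km) < 5 (188.348 km) < 10 (196.431 km) < 15 (210.299 km) < …

7, 13, 8, 5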